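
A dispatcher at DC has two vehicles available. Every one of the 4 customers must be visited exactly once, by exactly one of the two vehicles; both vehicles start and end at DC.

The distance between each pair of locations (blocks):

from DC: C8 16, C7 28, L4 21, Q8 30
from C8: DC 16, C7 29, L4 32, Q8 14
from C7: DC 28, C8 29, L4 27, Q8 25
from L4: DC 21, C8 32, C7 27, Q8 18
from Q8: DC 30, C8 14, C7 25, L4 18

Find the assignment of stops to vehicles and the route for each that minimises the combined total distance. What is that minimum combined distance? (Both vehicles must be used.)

Try each way of splitting the stops between the two vehicles (each non-empty) and, for each split, find the best tour for each vehicle:
  {C8} + {C7, L4, Q8}: 32 + 92 = 124
  {C7} + {C8, L4, Q8}: 56 + 69 = 125
  {C8, C7} + {L4, Q8}: 73 + 69 = 142
  {L4} + {C8, C7, Q8}: 42 + 83 = 125
  {C8, L4} + {C7, Q8}: 69 + 83 = 152
  {C7, L4} + {C8, Q8}: 76 + 60 = 136
  … (7 splits in total)
Best: vehicle 1 DC → C8 → DC = 32; vehicle 2 DC → C7 → Q8 → L4 → DC = 92; combined 124.

Minimum combined distance: 124 blocks.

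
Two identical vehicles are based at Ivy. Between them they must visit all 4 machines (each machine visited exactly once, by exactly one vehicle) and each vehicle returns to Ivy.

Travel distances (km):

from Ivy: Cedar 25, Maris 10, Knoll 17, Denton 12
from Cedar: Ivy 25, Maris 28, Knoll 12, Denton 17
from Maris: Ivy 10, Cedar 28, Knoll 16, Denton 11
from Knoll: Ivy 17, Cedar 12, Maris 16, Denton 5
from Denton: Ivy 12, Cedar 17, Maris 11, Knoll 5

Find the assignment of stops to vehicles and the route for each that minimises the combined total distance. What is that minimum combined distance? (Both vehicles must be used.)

74 km — the smallest possible combined total.

Try each way of splitting the stops between the two vehicles (each non-empty) and, for each split, find the best tour for each vehicle:
  {Cedar} + {Maris, Knoll, Denton}: 50 + 43 = 93
  {Maris} + {Cedar, Knoll, Denton}: 20 + 54 = 74
  {Cedar, Maris} + {Knoll, Denton}: 63 + 34 = 97
  {Knoll} + {Cedar, Maris, Denton}: 34 + 63 = 97
  {Cedar, Knoll} + {Maris, Denton}: 54 + 33 = 87
  {Maris, Knoll} + {Cedar, Denton}: 43 + 54 = 97
  … (7 splits in total)
Best: vehicle 1 Ivy → Maris → Ivy = 20; vehicle 2 Ivy → Cedar → Knoll → Denton → Ivy = 54; combined 74.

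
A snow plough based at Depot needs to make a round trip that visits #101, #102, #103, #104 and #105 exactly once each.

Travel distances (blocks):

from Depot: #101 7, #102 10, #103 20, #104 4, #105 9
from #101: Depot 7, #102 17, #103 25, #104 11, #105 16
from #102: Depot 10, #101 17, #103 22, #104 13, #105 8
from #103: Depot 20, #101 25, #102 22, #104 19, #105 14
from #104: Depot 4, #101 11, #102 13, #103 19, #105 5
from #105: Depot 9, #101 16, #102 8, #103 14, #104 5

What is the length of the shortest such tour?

Minimum total distance: 69 blocks.

With 5 stops there are 5!/2 = 60 distinct round trips (a route and its reverse cost the same).
Depot-#101-#102-#103-#104-#105-Depot: 7+17+22+19+5+9 = 79
Depot-#101-#102-#103-#105-#104-Depot: 7+17+22+14+5+4 = 69
Depot-#101-#102-#104-#103-#105-Depot: 7+17+13+19+14+9 = 79
Depot-#101-#102-#104-#105-#103-Depot: 7+17+13+5+14+20 = 76
Depot-#101-#102-#105-#103-#104-Depot: 7+17+8+14+19+4 = 69
Depot-#101-#102-#105-#104-#103-Depot: 7+17+8+5+19+20 = 76
Depot-#101-#103-#102-#104-#105-Depot: 7+25+22+13+5+9 = 81
Depot-#101-#103-#102-#105-#104-Depot: 7+25+22+8+5+4 = 71
Depot-#101-#103-#104-#102-#105-Depot: 7+25+19+13+8+9 = 81
Depot-#101-#103-#104-#105-#102-Depot: 7+25+19+5+8+10 = 74
Depot-#101-#103-#105-#102-#104-Depot: 7+25+14+8+13+4 = 71
Depot-#101-#103-#105-#104-#102-Depot: 7+25+14+5+13+10 = 74
Depot-#101-#104-#102-#103-#105-Depot: 7+11+13+22+14+9 = 76
Depot-#101-#104-#102-#105-#103-Depot: 7+11+13+8+14+20 = 73
… (46 more)
The minimum is 69.
One optimal route: Depot → #101 → #102 → #103 → #105 → #104 → Depot (or its reverse).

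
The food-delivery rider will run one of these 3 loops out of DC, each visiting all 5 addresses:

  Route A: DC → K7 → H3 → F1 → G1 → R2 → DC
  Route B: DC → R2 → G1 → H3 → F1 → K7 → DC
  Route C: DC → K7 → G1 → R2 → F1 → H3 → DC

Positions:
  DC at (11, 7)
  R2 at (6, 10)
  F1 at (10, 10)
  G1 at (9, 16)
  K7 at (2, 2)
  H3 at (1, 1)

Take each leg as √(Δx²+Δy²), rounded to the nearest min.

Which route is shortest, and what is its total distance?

43 min — Route A is the shortest.

Route A: 10 + 1 + 13 + 6 + 7 + 6 = 43
Route B: 6 + 7 + 17 + 13 + 11 + 10 = 64
Route C: 10 + 16 + 7 + 4 + 13 + 12 = 62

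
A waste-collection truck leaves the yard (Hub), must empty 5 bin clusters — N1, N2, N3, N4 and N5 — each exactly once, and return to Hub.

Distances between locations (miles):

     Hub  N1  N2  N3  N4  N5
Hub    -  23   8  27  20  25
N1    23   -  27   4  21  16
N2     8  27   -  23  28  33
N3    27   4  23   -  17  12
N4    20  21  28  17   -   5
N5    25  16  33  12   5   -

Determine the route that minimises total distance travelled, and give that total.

With 5 stops there are 5!/2 = 60 distinct round trips (a route and its reverse cost the same).
Hub-N1-N2-N3-N4-N5-Hub: 23+27+23+17+5+25 = 120
Hub-N1-N2-N3-N5-N4-Hub: 23+27+23+12+5+20 = 110
Hub-N1-N2-N4-N3-N5-Hub: 23+27+28+17+12+25 = 132
Hub-N1-N2-N4-N5-N3-Hub: 23+27+28+5+12+27 = 122
Hub-N1-N2-N5-N3-N4-Hub: 23+27+33+12+17+20 = 132
Hub-N1-N2-N5-N4-N3-Hub: 23+27+33+5+17+27 = 132
Hub-N1-N3-N2-N4-N5-Hub: 23+4+23+28+5+25 = 108
Hub-N1-N3-N2-N5-N4-Hub: 23+4+23+33+5+20 = 108
Hub-N1-N3-N4-N2-N5-Hub: 23+4+17+28+33+25 = 130
Hub-N1-N3-N4-N5-N2-Hub: 23+4+17+5+33+8 = 90
Hub-N1-N3-N5-N2-N4-Hub: 23+4+12+33+28+20 = 120
Hub-N1-N3-N5-N4-N2-Hub: 23+4+12+5+28+8 = 80
Hub-N1-N4-N2-N3-N5-Hub: 23+21+28+23+12+25 = 132
Hub-N1-N4-N2-N5-N3-Hub: 23+21+28+33+12+27 = 144
… (46 more)
Hub-N2-N1-N3-N5-N4-Hub: 8+27+4+12+5+20 = 76  ← best
The minimum is 76.
One optimal route: Hub → N2 → N1 → N3 → N5 → N4 → Hub (or its reverse).

Shortest round trip = 76 miles.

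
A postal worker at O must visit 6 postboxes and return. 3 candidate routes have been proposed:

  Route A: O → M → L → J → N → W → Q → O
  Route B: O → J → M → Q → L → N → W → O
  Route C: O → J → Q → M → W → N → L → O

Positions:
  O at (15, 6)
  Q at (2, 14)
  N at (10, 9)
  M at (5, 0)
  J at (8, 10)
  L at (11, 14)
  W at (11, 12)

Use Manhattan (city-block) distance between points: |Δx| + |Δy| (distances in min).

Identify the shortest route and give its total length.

Route A: 16 + 20 + 7 + 3 + 4 + 11 + 21 = 82
Route B: 11 + 13 + 17 + 9 + 6 + 4 + 10 = 70
Route C: 11 + 10 + 17 + 18 + 4 + 6 + 12 = 78

70 min — Route B is the shortest.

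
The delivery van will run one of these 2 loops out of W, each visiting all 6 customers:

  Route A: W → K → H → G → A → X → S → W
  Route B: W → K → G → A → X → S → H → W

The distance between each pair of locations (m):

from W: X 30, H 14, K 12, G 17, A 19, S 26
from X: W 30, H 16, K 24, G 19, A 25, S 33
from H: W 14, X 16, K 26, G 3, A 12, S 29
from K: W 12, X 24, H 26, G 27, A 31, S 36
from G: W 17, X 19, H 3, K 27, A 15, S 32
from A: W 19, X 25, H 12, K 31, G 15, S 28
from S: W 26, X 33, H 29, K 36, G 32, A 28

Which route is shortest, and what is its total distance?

Route A: 12 + 26 + 3 + 15 + 25 + 33 + 26 = 140
Route B: 12 + 27 + 15 + 25 + 33 + 29 + 14 = 155

140 m — Route A is the shortest.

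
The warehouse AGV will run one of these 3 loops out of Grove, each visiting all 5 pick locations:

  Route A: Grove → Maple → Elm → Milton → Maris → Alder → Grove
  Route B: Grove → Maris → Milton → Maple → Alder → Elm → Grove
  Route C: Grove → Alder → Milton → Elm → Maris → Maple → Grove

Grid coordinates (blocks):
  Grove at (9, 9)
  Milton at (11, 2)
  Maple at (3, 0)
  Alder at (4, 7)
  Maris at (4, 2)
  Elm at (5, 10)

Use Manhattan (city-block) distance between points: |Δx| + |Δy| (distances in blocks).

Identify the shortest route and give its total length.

Route A: 15 + 12 + 14 + 7 + 5 + 7 = 60
Route B: 12 + 7 + 10 + 8 + 4 + 5 = 46
Route C: 7 + 12 + 14 + 9 + 3 + 15 = 60

Shortest is Route B, total 46 blocks.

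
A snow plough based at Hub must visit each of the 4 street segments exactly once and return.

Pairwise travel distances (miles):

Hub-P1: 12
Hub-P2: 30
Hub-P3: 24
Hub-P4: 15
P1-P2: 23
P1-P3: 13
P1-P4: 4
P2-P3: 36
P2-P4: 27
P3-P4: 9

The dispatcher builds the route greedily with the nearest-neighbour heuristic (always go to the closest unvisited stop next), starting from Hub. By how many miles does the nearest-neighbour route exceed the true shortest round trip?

Excess over optimum: 1 miles.

From Hub: P1=12, P4=15, P3=24, P2=30 → choose P1 (12).
From P1: P4=4, P3=13, P2=23 → choose P4 (4).
From P4: P3=9, P2=27 → choose P3 (9).
From P3: P2=36 → choose P2 (36).
NN route Hub → P1 → P4 → P3 → P2 → Hub costs 91.
Optimal: Hub → P2 → P1 → P3 → P4 → Hub costs 90 (by enumerating all 12 distinct tours).
Excess = 91 − 90 = 1.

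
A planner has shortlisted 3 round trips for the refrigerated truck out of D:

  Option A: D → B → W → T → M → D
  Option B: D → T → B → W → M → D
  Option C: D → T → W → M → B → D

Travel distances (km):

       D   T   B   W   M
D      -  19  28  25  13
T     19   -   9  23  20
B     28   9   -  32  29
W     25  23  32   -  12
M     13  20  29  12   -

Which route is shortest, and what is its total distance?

Option A: 28 + 32 + 23 + 20 + 13 = 116
Option B: 19 + 9 + 32 + 12 + 13 = 85
Option C: 19 + 23 + 12 + 29 + 28 = 111

Shortest is Option B, total 85 km.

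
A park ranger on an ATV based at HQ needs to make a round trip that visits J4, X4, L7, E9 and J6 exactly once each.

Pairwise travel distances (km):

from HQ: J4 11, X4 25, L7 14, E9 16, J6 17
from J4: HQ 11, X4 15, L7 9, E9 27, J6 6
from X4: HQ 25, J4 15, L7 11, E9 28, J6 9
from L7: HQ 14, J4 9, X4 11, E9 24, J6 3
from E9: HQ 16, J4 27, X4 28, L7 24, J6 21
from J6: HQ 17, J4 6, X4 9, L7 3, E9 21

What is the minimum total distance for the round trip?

Shortest round trip = 75 km.

There are 60 distinct closed tours to check (reversals are equivalent).
HQ → J4 → X4 → L7 → E9 → J6 → HQ: 11+15+11+24+21+17 = 99
HQ → J4 → X4 → L7 → J6 → E9 → HQ: 11+15+11+3+21+16 = 77
HQ → J4 → X4 → E9 → L7 → J6 → HQ: 11+15+28+24+3+17 = 98
HQ → J4 → X4 → E9 → J6 → L7 → HQ: 11+15+28+21+3+14 = 92
HQ → J4 → X4 → J6 → L7 → E9 → HQ: 11+15+9+3+24+16 = 78
HQ → J4 → X4 → J6 → E9 → L7 → HQ: 11+15+9+21+24+14 = 94
HQ → J4 → L7 → X4 → E9 → J6 → HQ: 11+9+11+28+21+17 = 97
HQ → J4 → L7 → X4 → J6 → E9 → HQ: 11+9+11+9+21+16 = 77
HQ → J4 → L7 → E9 → X4 → J6 → HQ: 11+9+24+28+9+17 = 98
HQ → J4 → L7 → E9 → J6 → X4 → HQ: 11+9+24+21+9+25 = 99
HQ → J4 → L7 → J6 → X4 → E9 → HQ: 11+9+3+9+28+16 = 76
HQ → J4 → L7 → J6 → E9 → X4 → HQ: 11+9+3+21+28+25 = 97
HQ → J4 → E9 → X4 → L7 → J6 → HQ: 11+27+28+11+3+17 = 97
HQ → J4 → E9 → X4 → J6 → L7 → HQ: 11+27+28+9+3+14 = 92
… (46 more)
HQ → J4 → J6 → L7 → X4 → E9 → HQ: 11+6+3+11+28+16 = 75  ← best
The minimum is 75.
One optimal route: HQ → J4 → J6 → L7 → X4 → E9 → HQ (or its reverse).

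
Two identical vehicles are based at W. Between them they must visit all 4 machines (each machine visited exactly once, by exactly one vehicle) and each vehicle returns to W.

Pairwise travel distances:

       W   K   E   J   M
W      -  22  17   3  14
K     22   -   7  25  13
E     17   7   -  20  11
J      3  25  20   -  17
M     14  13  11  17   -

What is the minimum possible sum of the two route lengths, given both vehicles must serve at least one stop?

Try each way of splitting the stops between the two vehicles (each non-empty) and, for each split, find the best tour for each vehicle:
  {K} + {E, J, M}: 44 + 48 = 92
  {E} + {K, J, M}: 34 + 55 = 89
  {K, E} + {J, M}: 46 + 34 = 80
  {J} + {K, E, M}: 6 + 51 = 57
  {K, J} + {E, M}: 50 + 42 = 92
  {E, J} + {K, M}: 40 + 49 = 89
  … (7 splits in total)
Best: vehicle 1 W → J → W = 6; vehicle 2 W → E → K → M → W = 51; combined 57.

Minimum combined distance: 57.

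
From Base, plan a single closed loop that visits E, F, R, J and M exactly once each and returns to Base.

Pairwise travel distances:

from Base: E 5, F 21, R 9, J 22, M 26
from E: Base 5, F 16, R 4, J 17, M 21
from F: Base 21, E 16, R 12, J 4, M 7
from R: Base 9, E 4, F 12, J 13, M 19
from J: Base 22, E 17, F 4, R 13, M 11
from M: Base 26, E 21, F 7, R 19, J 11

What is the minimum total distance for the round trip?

With 5 stops there are 5!/2 = 60 distinct round trips (a route and its reverse cost the same).
Base - E - F - R - J - M - Base: 5+16+12+13+11+26 = 83
Base - E - F - R - M - J - Base: 5+16+12+19+11+22 = 85
Base - E - F - J - R - M - Base: 5+16+4+13+19+26 = 83
Base - E - F - J - M - R - Base: 5+16+4+11+19+9 = 64
Base - E - F - M - R - J - Base: 5+16+7+19+13+22 = 82
Base - E - F - M - J - R - Base: 5+16+7+11+13+9 = 61
Base - E - R - F - J - M - Base: 5+4+12+4+11+26 = 62
Base - E - R - F - M - J - Base: 5+4+12+7+11+22 = 61
Base - E - R - J - F - M - Base: 5+4+13+4+7+26 = 59
Base - E - R - J - M - F - Base: 5+4+13+11+7+21 = 61
Base - E - R - M - F - J - Base: 5+4+19+7+4+22 = 61
Base - E - R - M - J - F - Base: 5+4+19+11+4+21 = 64
Base - E - J - F - R - M - Base: 5+17+4+12+19+26 = 83
Base - E - J - F - M - R - Base: 5+17+4+7+19+9 = 61
… (46 more)
The minimum is 59.
One optimal route: Base → E → R → J → F → M → Base (or its reverse).

59 — the shortest possible round trip.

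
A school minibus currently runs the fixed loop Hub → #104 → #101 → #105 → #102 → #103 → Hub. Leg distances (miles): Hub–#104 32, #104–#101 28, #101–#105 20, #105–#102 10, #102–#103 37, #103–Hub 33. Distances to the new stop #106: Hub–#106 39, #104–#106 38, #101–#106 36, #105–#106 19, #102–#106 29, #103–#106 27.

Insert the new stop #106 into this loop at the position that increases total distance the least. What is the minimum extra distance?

Insertion cost between consecutive stops i–j is d(i,#106) + d(#106,j) − d(i,j):
  between Hub and #104: 39 + 38 − 32 = 45
  between #104 and #101: 38 + 36 − 28 = 46
  between #101 and #105: 36 + 19 − 20 = 35
  between #105 and #102: 19 + 29 − 10 = 38
  between #102 and #103: 29 + 27 − 37 = 19
  between #103 and Hub: 27 + 39 − 33 = 33
Cheapest insertion is between #102 and #103, adding 19.
New total = 160 + 19 = 179.

Adding 19 miles by placing #106 on the #102–#103 leg.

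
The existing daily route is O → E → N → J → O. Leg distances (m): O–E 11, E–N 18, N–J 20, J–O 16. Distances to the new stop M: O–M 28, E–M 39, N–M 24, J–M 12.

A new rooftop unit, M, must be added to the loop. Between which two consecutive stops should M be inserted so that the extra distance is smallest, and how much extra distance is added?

Adding 16 m by placing M on the N–J leg.

Insertion cost between consecutive stops i–j is d(i,M) + d(M,j) − d(i,j):
  between O and E: 28 + 39 − 11 = 56
  between E and N: 39 + 24 − 18 = 45
  between N and J: 24 + 12 − 20 = 16
  between J and O: 12 + 28 − 16 = 24
Cheapest insertion is between N and J, adding 16.
New total = 65 + 16 = 81.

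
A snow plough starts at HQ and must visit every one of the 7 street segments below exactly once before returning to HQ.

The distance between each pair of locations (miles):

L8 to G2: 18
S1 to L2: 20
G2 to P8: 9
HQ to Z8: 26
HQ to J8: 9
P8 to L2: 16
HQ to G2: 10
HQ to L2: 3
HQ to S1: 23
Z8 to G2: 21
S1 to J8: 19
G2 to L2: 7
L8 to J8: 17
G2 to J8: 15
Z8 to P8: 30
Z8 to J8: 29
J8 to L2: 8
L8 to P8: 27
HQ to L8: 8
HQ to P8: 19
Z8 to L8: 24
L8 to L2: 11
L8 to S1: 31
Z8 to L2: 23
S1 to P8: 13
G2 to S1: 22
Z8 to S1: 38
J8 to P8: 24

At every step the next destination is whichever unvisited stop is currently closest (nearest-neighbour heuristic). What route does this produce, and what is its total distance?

Total distance 118 miles via the nearest-neighbour route HQ → L2 → G2 → P8 → S1 → J8 → L8 → Z8 → HQ.

HQ → [L2:3 / L8:8 / J8:9 / G2:10 / P8:19 / S1:23 / Z8:26] → L2 (3)
L2 → [G2:7 / J8:8 / L8:11 / P8:16 / S1:20 / Z8:23] → G2 (7)
G2 → [P8:9 / J8:15 / L8:18 / Z8:21 / S1:22] → P8 (9)
P8 → [S1:13 / J8:24 / L8:27 / Z8:30] → S1 (13)
S1 → [J8:19 / L8:31 / Z8:38] → J8 (19)
J8 → [L8:17 / Z8:29] → L8 (17)
L8 → [Z8:24] → Z8 (24)
Return Z8→HQ: 26.
Total = 3 + 7 + 9 + 13 + 19 + 17 + 24 + 26 = 118.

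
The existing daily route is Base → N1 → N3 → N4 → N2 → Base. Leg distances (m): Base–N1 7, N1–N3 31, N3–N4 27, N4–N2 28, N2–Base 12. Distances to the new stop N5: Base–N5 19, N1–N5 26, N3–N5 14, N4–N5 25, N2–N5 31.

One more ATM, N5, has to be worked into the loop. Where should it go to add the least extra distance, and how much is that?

Insertion cost between consecutive stops i–j is d(i,N5) + d(N5,j) − d(i,j):
  between Base and N1: 19 + 26 − 7 = 38
  between N1 and N3: 26 + 14 − 31 = 9
  between N3 and N4: 14 + 25 − 27 = 12
  between N4 and N2: 25 + 31 − 28 = 28
  between N2 and Base: 31 + 19 − 12 = 38
Cheapest insertion is between N1 and N3, adding 9.
New total = 105 + 9 = 114.

Minimum extra distance: 9 m, inserting N5 between N1 and N3.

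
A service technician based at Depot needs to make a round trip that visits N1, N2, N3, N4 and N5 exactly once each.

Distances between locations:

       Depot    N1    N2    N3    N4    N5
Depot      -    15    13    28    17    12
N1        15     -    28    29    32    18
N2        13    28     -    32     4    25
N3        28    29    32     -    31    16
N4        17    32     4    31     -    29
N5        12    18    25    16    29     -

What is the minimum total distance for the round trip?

Depot-N1-N2-N3-N4-N5-Depot: 15+28+32+31+29+12 = 147
Depot-N1-N2-N3-N5-N4-Depot: 15+28+32+16+29+17 = 137
Depot-N1-N2-N4-N3-N5-Depot: 15+28+4+31+16+12 = 106
Depot-N1-N2-N4-N5-N3-Depot: 15+28+4+29+16+28 = 120
Depot-N1-N2-N5-N3-N4-Depot: 15+28+25+16+31+17 = 132
Depot-N1-N2-N5-N4-N3-Depot: 15+28+25+29+31+28 = 156
Depot-N1-N3-N2-N4-N5-Depot: 15+29+32+4+29+12 = 121
Depot-N1-N3-N2-N5-N4-Depot: 15+29+32+25+29+17 = 147
Depot-N1-N3-N4-N2-N5-Depot: 15+29+31+4+25+12 = 116
Depot-N1-N3-N4-N5-N2-Depot: 15+29+31+29+25+13 = 142
Depot-N1-N3-N5-N2-N4-Depot: 15+29+16+25+4+17 = 106
Depot-N1-N3-N5-N4-N2-Depot: 15+29+16+29+4+13 = 106
Depot-N1-N4-N2-N3-N5-Depot: 15+32+4+32+16+12 = 111
Depot-N1-N4-N2-N5-N3-Depot: 15+32+4+25+16+28 = 120
… (46 more)
Depot-N1-N5-N3-N4-N2-Depot: 15+18+16+31+4+13 = 97  ← best
The minimum is 97.
One optimal route: Depot → N1 → N5 → N3 → N4 → N2 → Depot (or its reverse).

97 — the shortest possible round trip.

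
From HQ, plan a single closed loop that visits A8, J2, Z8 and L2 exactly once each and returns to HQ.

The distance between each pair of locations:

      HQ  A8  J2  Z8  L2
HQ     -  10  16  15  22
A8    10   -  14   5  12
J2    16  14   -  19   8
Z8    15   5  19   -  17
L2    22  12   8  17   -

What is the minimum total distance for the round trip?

Shortest round trip = 56.

HQ - A8 - J2 - Z8 - L2 - HQ: 10+14+19+17+22 = 82
HQ - A8 - J2 - L2 - Z8 - HQ: 10+14+8+17+15 = 64
HQ - A8 - Z8 - J2 - L2 - HQ: 10+5+19+8+22 = 64
HQ - A8 - Z8 - L2 - J2 - HQ: 10+5+17+8+16 = 56
HQ - A8 - L2 - J2 - Z8 - HQ: 10+12+8+19+15 = 64
HQ - A8 - L2 - Z8 - J2 - HQ: 10+12+17+19+16 = 74
HQ - J2 - A8 - Z8 - L2 - HQ: 16+14+5+17+22 = 74
HQ - J2 - A8 - L2 - Z8 - HQ: 16+14+12+17+15 = 74
HQ - J2 - Z8 - A8 - L2 - HQ: 16+19+5+12+22 = 74
HQ - J2 - L2 - A8 - Z8 - HQ: 16+8+12+5+15 = 56
HQ - Z8 - A8 - J2 - L2 - HQ: 15+5+14+8+22 = 64
HQ - Z8 - J2 - A8 - L2 - HQ: 15+19+14+12+22 = 82
The minimum is 56.
One optimal route: HQ → A8 → Z8 → L2 → J2 → HQ (or its reverse).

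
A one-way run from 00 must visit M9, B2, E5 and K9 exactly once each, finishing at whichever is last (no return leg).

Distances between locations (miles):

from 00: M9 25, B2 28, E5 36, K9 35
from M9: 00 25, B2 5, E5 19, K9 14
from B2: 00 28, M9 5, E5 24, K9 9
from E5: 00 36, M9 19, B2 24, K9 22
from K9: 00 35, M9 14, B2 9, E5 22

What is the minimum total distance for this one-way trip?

61 miles — the minimum one-way total.

There are 4! = 24 possible orderings.
00 - M9 - B2 - E5 - K9: 25+5+24+22 = 76
00 - M9 - B2 - K9 - E5: 25+5+9+22 = 61
00 - M9 - E5 - B2 - K9: 25+19+24+9 = 77
00 - M9 - E5 - K9 - B2: 25+19+22+9 = 75
00 - M9 - K9 - B2 - E5: 25+14+9+24 = 72
00 - M9 - K9 - E5 - B2: 25+14+22+24 = 85
00 - B2 - M9 - E5 - K9: 28+5+19+22 = 74
00 - B2 - M9 - K9 - E5: 28+5+14+22 = 69
00 - B2 - E5 - M9 - K9: 28+24+19+14 = 85
00 - B2 - E5 - K9 - M9: 28+24+22+14 = 88
00 - B2 - K9 - M9 - E5: 28+9+14+19 = 70
00 - B2 - K9 - E5 - M9: 28+9+22+19 = 78
00 - E5 - M9 - B2 - K9: 36+19+5+9 = 69
00 - E5 - M9 - K9 - B2: 36+19+14+9 = 78
… (10 more)
The minimum is 61.
One shortest path: 00 → M9 → B2 → K9 → E5.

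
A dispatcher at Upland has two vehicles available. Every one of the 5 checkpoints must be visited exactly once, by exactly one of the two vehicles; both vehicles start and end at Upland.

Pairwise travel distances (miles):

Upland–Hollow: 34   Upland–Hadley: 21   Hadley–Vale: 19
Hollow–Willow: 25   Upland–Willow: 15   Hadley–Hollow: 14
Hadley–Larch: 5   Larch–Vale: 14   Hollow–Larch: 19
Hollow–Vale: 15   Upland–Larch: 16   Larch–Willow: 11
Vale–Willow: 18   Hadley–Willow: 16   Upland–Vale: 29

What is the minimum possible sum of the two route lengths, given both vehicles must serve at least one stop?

There are 2^4 − 1 = 15 ways to divide the 5 stops into two non-empty groups. For each, the best each vehicle can do is its own shortest tour through its group:
  {Hadley} + {Hollow, Larch, Vale, Willow}: 42 + 83 = 125
  {Hollow} + {Hadley, Larch, Vale, Willow}: 68 + 73 = 141
  {Hadley, Hollow} + {Larch, Vale, Willow}: 69 + 63 = 132
  {Larch} + {Hadley, Hollow, Vale, Willow}: 32 + 83 = 115
  {Hadley, Larch} + {Hollow, Vale, Willow}: 42 + 82 = 124
  {Hollow, Larch} + {Hadley, Vale, Willow}: 69 + 73 = 142
  … (15 splits in total)
  {Hadley, Hollow, Larch, Vale} + {Willow}: 79 + 30 = 109  ← best
Best: vehicle 1 Upland → Larch → Hadley → Hollow → Vale → Upland = 79; vehicle 2 Upland → Willow → Upland = 30; combined 109.

Minimum combined distance: 109 miles.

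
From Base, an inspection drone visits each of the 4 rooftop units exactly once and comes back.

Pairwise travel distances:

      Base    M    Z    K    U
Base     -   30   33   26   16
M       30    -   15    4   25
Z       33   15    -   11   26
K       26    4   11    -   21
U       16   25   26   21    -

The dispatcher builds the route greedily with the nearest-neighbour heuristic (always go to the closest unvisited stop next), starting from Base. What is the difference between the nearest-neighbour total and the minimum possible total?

From Base: U=16, K=26, M=30, Z=33 → choose U (16).
From U: K=21, M=25, Z=26 → choose K (21).
From K: M=4, Z=11 → choose M (4).
From M: Z=15 → choose Z (15).
NN route Base → U → K → M → Z → Base costs 89.
Optimal: Base → M → K → Z → U → Base costs 87 (by enumerating all 12 distinct tours).
Excess = 89 − 87 = 2.

The nearest-neighbour route is 2 longer than optimal.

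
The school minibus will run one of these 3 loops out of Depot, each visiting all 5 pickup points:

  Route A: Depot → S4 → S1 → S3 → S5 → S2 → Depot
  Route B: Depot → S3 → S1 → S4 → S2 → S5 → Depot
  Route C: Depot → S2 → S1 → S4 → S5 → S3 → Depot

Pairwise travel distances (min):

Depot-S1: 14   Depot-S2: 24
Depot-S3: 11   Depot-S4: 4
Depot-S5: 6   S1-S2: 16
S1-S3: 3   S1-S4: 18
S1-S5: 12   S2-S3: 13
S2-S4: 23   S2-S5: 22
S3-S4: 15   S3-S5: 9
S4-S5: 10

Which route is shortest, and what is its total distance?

Route A: 4 + 18 + 3 + 9 + 22 + 24 = 80
Route B: 11 + 3 + 18 + 23 + 22 + 6 = 83
Route C: 24 + 16 + 18 + 10 + 9 + 11 = 88

Shortest is Route A, total 80 min.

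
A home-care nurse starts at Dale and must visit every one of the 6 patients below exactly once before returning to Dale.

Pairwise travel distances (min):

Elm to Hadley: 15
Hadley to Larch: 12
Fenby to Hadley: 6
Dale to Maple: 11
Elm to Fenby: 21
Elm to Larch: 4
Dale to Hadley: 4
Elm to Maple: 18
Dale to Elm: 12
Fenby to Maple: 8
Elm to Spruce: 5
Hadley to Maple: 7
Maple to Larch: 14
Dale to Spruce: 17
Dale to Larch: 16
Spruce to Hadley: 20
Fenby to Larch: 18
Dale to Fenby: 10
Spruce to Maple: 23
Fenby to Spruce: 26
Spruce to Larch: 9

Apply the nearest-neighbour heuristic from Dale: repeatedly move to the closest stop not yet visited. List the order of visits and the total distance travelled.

Nearest-neighbour total = 58 min; route Dale → Hadley → Fenby → Maple → Larch → Elm → Spruce → Dale.

From Dale: distances to unvisited — Hadley=4, Fenby=10, Maple=11, Elm=12, Larch=16, Spruce=17. Nearest is Hadley (4).
From Hadley: distances to unvisited — Fenby=6, Maple=7, Larch=12, Elm=15, Spruce=20. Nearest is Fenby (6).
From Fenby: distances to unvisited — Maple=8, Larch=18, Elm=21, Spruce=26. Nearest is Maple (8).
From Maple: distances to unvisited — Larch=14, Elm=18, Spruce=23. Nearest is Larch (14).
From Larch: distances to unvisited — Elm=4, Spruce=9. Nearest is Elm (4).
From Elm: distances to unvisited — Spruce=5. Nearest is Spruce (5).
Return Spruce→Dale: 17.
Total = 4 + 6 + 8 + 14 + 4 + 5 + 17 = 58.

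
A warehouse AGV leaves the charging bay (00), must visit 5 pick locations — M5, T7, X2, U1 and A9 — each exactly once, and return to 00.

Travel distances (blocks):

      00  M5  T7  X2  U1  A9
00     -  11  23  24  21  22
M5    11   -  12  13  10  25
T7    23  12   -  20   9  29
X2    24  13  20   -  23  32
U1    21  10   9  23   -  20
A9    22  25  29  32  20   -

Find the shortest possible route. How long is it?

Shortest round trip = 95 blocks.

With 5 stops there are 5!/2 = 60 distinct round trips (a route and its reverse cost the same).
00→M5→T7→X2→U1→A9→00: 11+12+20+23+20+22 = 108
00→M5→T7→X2→A9→U1→00: 11+12+20+32+20+21 = 116
00→M5→T7→U1→X2→A9→00: 11+12+9+23+32+22 = 109
00→M5→T7→U1→A9→X2→00: 11+12+9+20+32+24 = 108
00→M5→T7→A9→X2→U1→00: 11+12+29+32+23+21 = 128
00→M5→T7→A9→U1→X2→00: 11+12+29+20+23+24 = 119
00→M5→X2→T7→U1→A9→00: 11+13+20+9+20+22 = 95
00→M5→X2→T7→A9→U1→00: 11+13+20+29+20+21 = 114
00→M5→X2→U1→T7→A9→00: 11+13+23+9+29+22 = 107
00→M5→X2→U1→A9→T7→00: 11+13+23+20+29+23 = 119
00→M5→X2→A9→T7→U1→00: 11+13+32+29+9+21 = 115
00→M5→X2→A9→U1→T7→00: 11+13+32+20+9+23 = 108
00→M5→U1→T7→X2→A9→00: 11+10+9+20+32+22 = 104
00→M5→U1→T7→A9→X2→00: 11+10+9+29+32+24 = 115
… (46 more)
The minimum is 95.
One optimal route: 00 → M5 → X2 → T7 → U1 → A9 → 00 (or its reverse).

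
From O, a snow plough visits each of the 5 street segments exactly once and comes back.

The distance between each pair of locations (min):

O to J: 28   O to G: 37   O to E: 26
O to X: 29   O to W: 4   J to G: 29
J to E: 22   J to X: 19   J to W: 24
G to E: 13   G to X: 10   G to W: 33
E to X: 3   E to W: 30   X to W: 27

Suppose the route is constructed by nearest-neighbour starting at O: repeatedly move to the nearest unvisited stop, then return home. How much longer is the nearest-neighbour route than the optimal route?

The nearest-neighbour route is 4 min longer than optimal.

O: W=4, E=26, J=28, X=29, G=37 ⇒ W
W: J=24, X=27, E=30, G=33 ⇒ J
J: X=19, E=22, G=29 ⇒ X
X: E=3, G=10 ⇒ E
E: G=13 ⇒ G
NN route O → W → J → X → E → G → O costs 100.
Optimal: O → E → G → X → J → W → O costs 96 (by enumerating all 60 distinct tours).
Excess = 100 − 96 = 4.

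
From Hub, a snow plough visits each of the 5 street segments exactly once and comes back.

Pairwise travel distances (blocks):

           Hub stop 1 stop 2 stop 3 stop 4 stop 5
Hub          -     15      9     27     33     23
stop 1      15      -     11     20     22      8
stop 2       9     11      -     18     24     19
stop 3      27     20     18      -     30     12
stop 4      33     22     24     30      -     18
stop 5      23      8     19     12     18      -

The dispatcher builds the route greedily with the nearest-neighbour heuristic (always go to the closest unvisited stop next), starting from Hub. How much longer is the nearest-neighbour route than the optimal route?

From Hub: stop 2=9, stop 1=15, stop 5=23, stop 3=27, stop 4=33 → choose stop 2 (9).
From stop 2: stop 1=11, stop 3=18, stop 5=19, stop 4=24 → choose stop 1 (11).
From stop 1: stop 5=8, stop 3=20, stop 4=22 → choose stop 5 (8).
From stop 5: stop 3=12, stop 4=18 → choose stop 3 (12).
From stop 3: stop 4=30 → choose stop 4 (30).
NN route Hub → stop 2 → stop 1 → stop 5 → stop 3 → stop 4 → Hub costs 103.
Optimal: Hub → stop 1 → stop 4 → stop 5 → stop 3 → stop 2 → Hub costs 94 (by enumerating all 60 distinct tours).
Excess = 103 − 94 = 9.

9 blocks longer than the optimal tour.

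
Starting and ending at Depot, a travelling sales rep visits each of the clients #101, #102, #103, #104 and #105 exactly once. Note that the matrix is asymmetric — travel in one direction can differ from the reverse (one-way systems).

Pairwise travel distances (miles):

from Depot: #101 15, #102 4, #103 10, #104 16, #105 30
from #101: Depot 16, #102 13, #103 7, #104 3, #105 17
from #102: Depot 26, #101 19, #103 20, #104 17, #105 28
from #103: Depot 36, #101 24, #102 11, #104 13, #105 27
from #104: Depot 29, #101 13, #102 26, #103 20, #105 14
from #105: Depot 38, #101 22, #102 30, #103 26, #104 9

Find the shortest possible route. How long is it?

Depot→#101→#102→#103→#104→#105→Depot: 15+13+20+13+14+38 = 113
Depot→#101→#102→#103→#105→#104→Depot: 15+13+20+27+9+29 = 113
Depot→#101→#102→#104→#103→#105→Depot: 15+13+17+20+27+38 = 130
Depot→#101→#102→#104→#105→#103→Depot: 15+13+17+14+26+36 = 121
Depot→#101→#102→#105→#103→#104→Depot: 15+13+28+26+13+29 = 124
Depot→#101→#102→#105→#104→#103→Depot: 15+13+28+9+20+36 = 121
Depot→#101→#103→#102→#104→#105→Depot: 15+7+11+17+14+38 = 102
Depot→#101→#103→#102→#105→#104→Depot: 15+7+11+28+9+29 = 99
Depot→#101→#103→#104→#102→#105→Depot: 15+7+13+26+28+38 = 127
Depot→#101→#103→#104→#105→#102→Depot: 15+7+13+14+30+26 = 105
Depot→#101→#103→#105→#102→#104→Depot: 15+7+27+30+17+29 = 125
Depot→#101→#103→#105→#104→#102→Depot: 15+7+27+9+26+26 = 110
Depot→#101→#104→#102→#103→#105→Depot: 15+3+26+20+27+38 = 129
Depot→#101→#104→#102→#105→#103→Depot: 15+3+26+28+26+36 = 134
… (106 more)
Depot→#103→#102→#105→#104→#101→Depot: 10+11+28+9+13+16 = 87  ← best
The minimum is 87.
One optimal route: Depot → #103 → #102 → #105 → #104 → #101 → Depot.

Shortest round trip = 87 miles.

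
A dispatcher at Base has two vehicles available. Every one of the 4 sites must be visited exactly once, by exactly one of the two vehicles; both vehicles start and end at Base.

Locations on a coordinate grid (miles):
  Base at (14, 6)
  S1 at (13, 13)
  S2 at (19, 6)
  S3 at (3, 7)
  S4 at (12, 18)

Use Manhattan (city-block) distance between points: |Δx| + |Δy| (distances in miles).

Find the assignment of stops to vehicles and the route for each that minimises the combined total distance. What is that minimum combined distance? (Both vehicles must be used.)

Minimum combined distance: 56 miles.

Check every non-empty split of the stops between the two vehicles; for each half take its own optimal tour:
  {S1} + {S2, S3, S4}: 16 + 56 = 72
  {S2} + {S1, S3, S4}: 10 + 46 = 56
  {S1, S2} + {S3, S4}: 26 + 46 = 72
  {S3} + {S1, S2, S4}: 24 + 38 = 62
  {S1, S3} + {S2, S4}: 36 + 38 = 74
  {S2, S3} + {S1, S4}: 34 + 28 = 62
  … (7 splits in total)
Best: vehicle 1 Base → S2 → Base = 10; vehicle 2 Base → S1 → S4 → S3 → Base = 46; combined 56.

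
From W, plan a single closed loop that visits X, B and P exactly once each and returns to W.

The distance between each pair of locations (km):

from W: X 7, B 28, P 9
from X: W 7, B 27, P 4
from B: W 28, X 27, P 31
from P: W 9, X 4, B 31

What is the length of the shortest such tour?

There are 3 distinct closed tours to check (reversals are equivalent).
W→X→B→P→W: 7+27+31+9 = 74
W→X→P→B→W: 7+4+31+28 = 70
W→B→X→P→W: 28+27+4+9 = 68
The minimum is 68.
One optimal route: W → B → X → P → W (or its reverse).

Shortest round trip = 68 km.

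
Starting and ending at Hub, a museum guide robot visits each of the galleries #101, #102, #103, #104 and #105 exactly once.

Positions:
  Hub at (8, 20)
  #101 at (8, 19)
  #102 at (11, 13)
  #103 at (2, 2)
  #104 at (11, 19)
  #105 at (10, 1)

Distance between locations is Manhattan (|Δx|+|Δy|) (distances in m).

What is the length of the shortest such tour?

56 m — the shortest possible round trip.

There are 60 distinct closed tours to check (reversals are equivalent).
Hub→#101→#102→#103→#104→#105→Hub: 1+9+20+26+19+21 = 96
Hub→#101→#102→#103→#105→#104→Hub: 1+9+20+9+19+4 = 62
Hub→#101→#102→#104→#103→#105→Hub: 1+9+6+26+9+21 = 72
Hub→#101→#102→#104→#105→#103→Hub: 1+9+6+19+9+24 = 68
Hub→#101→#102→#105→#103→#104→Hub: 1+9+13+9+26+4 = 62
Hub→#101→#102→#105→#104→#103→Hub: 1+9+13+19+26+24 = 92
Hub→#101→#103→#102→#104→#105→Hub: 1+23+20+6+19+21 = 90
Hub→#101→#103→#102→#105→#104→Hub: 1+23+20+13+19+4 = 80
Hub→#101→#103→#104→#102→#105→Hub: 1+23+26+6+13+21 = 90
Hub→#101→#103→#104→#105→#102→Hub: 1+23+26+19+13+10 = 92
Hub→#101→#103→#105→#102→#104→Hub: 1+23+9+13+6+4 = 56
Hub→#101→#103→#105→#104→#102→Hub: 1+23+9+19+6+10 = 68
Hub→#101→#104→#102→#103→#105→Hub: 1+3+6+20+9+21 = 60
Hub→#101→#104→#102→#105→#103→Hub: 1+3+6+13+9+24 = 56
… (46 more)
The minimum is 56.
One optimal route: Hub → #101 → #103 → #105 → #102 → #104 → Hub (or its reverse).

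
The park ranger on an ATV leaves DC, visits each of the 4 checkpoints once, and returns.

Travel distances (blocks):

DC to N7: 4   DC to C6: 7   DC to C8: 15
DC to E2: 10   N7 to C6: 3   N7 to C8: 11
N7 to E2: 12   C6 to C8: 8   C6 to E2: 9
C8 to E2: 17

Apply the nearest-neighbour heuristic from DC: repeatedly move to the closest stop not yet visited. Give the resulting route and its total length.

DC → [N7:4 / C6:7 / E2:10 / C8:15] → N7 (4)
N7 → [C6:3 / C8:11 / E2:12] → C6 (3)
C6 → [C8:8 / E2:9] → C8 (8)
C8 → [E2:17] → E2 (17)
Return E2→DC: 10.
Total = 4 + 3 + 8 + 17 + 10 = 42.

Nearest-neighbour total = 42 blocks; route DC → N7 → C6 → C8 → E2 → DC.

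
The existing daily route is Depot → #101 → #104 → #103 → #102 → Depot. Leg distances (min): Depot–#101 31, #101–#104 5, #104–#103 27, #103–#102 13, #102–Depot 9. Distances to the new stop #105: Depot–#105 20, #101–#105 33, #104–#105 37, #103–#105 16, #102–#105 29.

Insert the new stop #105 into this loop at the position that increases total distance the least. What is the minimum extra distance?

Adding 22 min by placing #105 on the Depot–#101 leg.

Insertion cost between consecutive stops i–j is d(i,#105) + d(#105,j) − d(i,j):
  between Depot and #101: 20 + 33 − 31 = 22
  between #101 and #104: 33 + 37 − 5 = 65
  between #104 and #103: 37 + 16 − 27 = 26
  between #103 and #102: 16 + 29 − 13 = 32
  between #102 and Depot: 29 + 20 − 9 = 40
Cheapest insertion is between Depot and #101, adding 22.
New total = 85 + 22 = 107.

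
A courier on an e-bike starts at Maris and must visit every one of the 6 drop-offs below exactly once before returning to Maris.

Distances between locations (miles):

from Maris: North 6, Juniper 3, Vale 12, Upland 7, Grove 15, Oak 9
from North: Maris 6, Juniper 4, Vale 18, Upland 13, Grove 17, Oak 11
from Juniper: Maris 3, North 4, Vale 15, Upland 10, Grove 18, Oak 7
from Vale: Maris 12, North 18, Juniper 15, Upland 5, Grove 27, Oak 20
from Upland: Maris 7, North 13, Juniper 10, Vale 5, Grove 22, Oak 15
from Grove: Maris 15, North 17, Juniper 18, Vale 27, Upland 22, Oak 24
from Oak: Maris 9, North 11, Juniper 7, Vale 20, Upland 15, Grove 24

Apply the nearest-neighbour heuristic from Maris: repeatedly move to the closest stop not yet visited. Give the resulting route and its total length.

Maris → [Juniper:3 / North:6 / Upland:7 / Oak:9 / Vale:12 / Grove:15] → Juniper (3)
Juniper → [North:4 / Oak:7 / Upland:10 / Vale:15 / Grove:18] → North (4)
North → [Oak:11 / Upland:13 / Grove:17 / Vale:18] → Oak (11)
Oak → [Upland:15 / Vale:20 / Grove:24] → Upland (15)
Upland → [Vale:5 / Grove:22] → Vale (5)
Vale → [Grove:27] → Grove (27)
Return Grove→Maris: 15.
Total = 3 + 4 + 11 + 15 + 5 + 27 + 15 = 80.

Nearest-neighbour total = 80 miles; route Maris → Juniper → North → Oak → Upland → Vale → Grove → Maris.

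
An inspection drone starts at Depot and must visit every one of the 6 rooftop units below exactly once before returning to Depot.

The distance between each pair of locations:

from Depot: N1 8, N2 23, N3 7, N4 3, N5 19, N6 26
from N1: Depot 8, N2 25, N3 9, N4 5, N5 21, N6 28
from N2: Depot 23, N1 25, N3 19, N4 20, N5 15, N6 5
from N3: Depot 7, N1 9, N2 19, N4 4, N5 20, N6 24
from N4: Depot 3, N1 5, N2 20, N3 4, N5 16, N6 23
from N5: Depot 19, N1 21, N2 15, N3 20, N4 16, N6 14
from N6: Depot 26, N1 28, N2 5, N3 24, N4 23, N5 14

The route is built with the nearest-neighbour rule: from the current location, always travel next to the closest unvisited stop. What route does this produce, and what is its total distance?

At Depot the remaining stops are N4 3, N3 7, N1 8, N5 19, N2 23, N6 26; go to N4.
At N4 the remaining stops are N3 4, N1 5, N5 16, N2 20, N6 23; go to N3.
At N3 the remaining stops are N1 9, N2 19, N5 20, N6 24; go to N1.
At N1 the remaining stops are N5 21, N2 25, N6 28; go to N5.
At N5 the remaining stops are N6 14, N2 15; go to N6.
At N6 the remaining stops are N2 5; go to N2.
Return N2→Depot: 23.
Total = 3 + 4 + 9 + 21 + 14 + 5 + 23 = 79.

Total distance 79 via the nearest-neighbour route Depot → N4 → N3 → N1 → N5 → N6 → N2 → Depot.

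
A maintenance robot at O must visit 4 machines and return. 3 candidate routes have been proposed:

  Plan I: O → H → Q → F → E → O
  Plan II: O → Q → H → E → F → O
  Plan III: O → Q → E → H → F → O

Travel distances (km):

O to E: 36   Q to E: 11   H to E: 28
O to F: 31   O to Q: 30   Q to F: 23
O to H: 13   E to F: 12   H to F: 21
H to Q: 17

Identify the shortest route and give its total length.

Plan I: 13 + 17 + 23 + 12 + 36 = 101
Plan II: 30 + 17 + 28 + 12 + 31 = 118
Plan III: 30 + 11 + 28 + 21 + 31 = 121

Shortest is Plan I, total 101 km.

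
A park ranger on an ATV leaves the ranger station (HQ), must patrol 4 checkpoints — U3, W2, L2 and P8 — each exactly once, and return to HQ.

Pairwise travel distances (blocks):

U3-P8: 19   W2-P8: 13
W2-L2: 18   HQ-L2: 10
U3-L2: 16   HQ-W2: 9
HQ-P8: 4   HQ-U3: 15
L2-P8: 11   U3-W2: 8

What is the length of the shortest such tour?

Shortest round trip = 48 blocks.

HQ-U3-W2-L2-P8-HQ: 15+8+18+11+4 = 56
HQ-U3-W2-P8-L2-HQ: 15+8+13+11+10 = 57
HQ-U3-L2-W2-P8-HQ: 15+16+18+13+4 = 66
HQ-U3-L2-P8-W2-HQ: 15+16+11+13+9 = 64
HQ-U3-P8-W2-L2-HQ: 15+19+13+18+10 = 75
HQ-U3-P8-L2-W2-HQ: 15+19+11+18+9 = 72
HQ-W2-U3-L2-P8-HQ: 9+8+16+11+4 = 48
HQ-W2-U3-P8-L2-HQ: 9+8+19+11+10 = 57
HQ-W2-L2-U3-P8-HQ: 9+18+16+19+4 = 66
HQ-W2-P8-U3-L2-HQ: 9+13+19+16+10 = 67
HQ-L2-U3-W2-P8-HQ: 10+16+8+13+4 = 51
HQ-L2-W2-U3-P8-HQ: 10+18+8+19+4 = 59
The minimum is 48.
One optimal route: HQ → W2 → U3 → L2 → P8 → HQ (or its reverse).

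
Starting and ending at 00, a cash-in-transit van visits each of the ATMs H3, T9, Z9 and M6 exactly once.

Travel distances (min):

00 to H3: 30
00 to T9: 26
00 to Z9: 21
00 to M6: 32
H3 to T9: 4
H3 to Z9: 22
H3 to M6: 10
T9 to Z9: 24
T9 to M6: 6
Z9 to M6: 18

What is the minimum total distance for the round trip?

Shortest round trip = 79 min.

There are 12 distinct closed tours to check (reversals are equivalent).
00→H3→T9→Z9→M6→00: 30+4+24+18+32 = 108
00→H3→T9→M6→Z9→00: 30+4+6+18+21 = 79
00→H3→Z9→T9→M6→00: 30+22+24+6+32 = 114
00→H3→Z9→M6→T9→00: 30+22+18+6+26 = 102
00→H3→M6→T9→Z9→00: 30+10+6+24+21 = 91
00→H3→M6→Z9→T9→00: 30+10+18+24+26 = 108
00→T9→H3→Z9→M6→00: 26+4+22+18+32 = 102
00→T9→H3→M6→Z9→00: 26+4+10+18+21 = 79
00→T9→Z9→H3→M6→00: 26+24+22+10+32 = 114
00→T9→M6→H3→Z9→00: 26+6+10+22+21 = 85
00→Z9→H3→T9→M6→00: 21+22+4+6+32 = 85
00→Z9→T9→H3→M6→00: 21+24+4+10+32 = 91
The minimum is 79.
One optimal route: 00 → H3 → T9 → M6 → Z9 → 00 (or its reverse).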